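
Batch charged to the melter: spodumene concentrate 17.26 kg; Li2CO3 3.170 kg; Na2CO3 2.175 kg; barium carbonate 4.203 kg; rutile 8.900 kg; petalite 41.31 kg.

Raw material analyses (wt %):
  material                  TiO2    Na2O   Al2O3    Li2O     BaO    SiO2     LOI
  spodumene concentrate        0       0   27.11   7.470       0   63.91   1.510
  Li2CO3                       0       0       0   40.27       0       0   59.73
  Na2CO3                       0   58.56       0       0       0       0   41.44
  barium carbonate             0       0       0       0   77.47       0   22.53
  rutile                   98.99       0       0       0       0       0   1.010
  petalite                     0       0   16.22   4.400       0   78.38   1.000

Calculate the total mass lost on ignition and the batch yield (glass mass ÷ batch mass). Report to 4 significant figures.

LOI loss = 4.505 kg; glass = 72.51 kg; yield = 94.15%

Rounding to four significant digits governs every in-between result as printed — each numeric step keeps full float precision through the solve — each reported result is rounded only once. Derived quantities, which include six oxide percentages, totals, ignition loss, yield, net glass mass, are rebuilt in full precision, as given in problem or answer, starting from the weights on 72.51 kg of glass.
Material-by-material LOI:
  spodumene concentrate: 17.26 × 0.01510 = 0.2606 kg
  Li2CO3: 3.170 × 0.5973 = 1.893 kg
  Na2CO3: 2.175 × 0.4144 = 0.9013 kg
  barium carbonate: 4.203 × 0.2253 = 0.9469 kg
  rutile: 8.900 × 0.01010 = 0.08989 kg
  petalite: 41.31 × 0.01000 = 0.4131 kg
Total LOI = 4.505 kg
Glass = batch − LOI = 77.02 − 4.505 = 72.51 kg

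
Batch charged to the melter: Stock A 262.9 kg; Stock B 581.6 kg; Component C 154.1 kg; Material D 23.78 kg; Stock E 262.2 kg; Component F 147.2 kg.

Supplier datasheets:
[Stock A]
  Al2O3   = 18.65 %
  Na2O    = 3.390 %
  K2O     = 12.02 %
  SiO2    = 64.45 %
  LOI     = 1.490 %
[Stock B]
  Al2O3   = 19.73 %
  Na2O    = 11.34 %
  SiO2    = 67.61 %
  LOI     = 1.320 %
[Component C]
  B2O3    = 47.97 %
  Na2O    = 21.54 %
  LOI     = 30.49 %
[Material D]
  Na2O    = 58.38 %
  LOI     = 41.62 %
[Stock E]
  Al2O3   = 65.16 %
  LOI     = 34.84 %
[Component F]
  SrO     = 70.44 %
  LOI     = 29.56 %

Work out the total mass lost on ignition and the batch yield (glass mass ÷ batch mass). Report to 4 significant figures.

LOI loss = 203.3 kg; glass = 1228 kg; yield = 85.80%

The working math keeps full precision throughout; the intermediate values appear (rounded to four significant digits) within the worked lines — a single rounding yields every reported value; all derived quantities (six oxide percentages, totals, LOI, the yield, net glass mass) are rebuilt in full float precision from the weighed amounts at 1228 kg of glass, as they appear in the question or the answer.
Per-material ignition loss:
  Stock A: 262.9 × 0.01490 = 3.917 kg
  Stock B: 581.6 × 0.01320 = 7.677 kg
  Component C: 154.1 × 0.3049 = 46.99 kg
  Material D: 23.78 × 0.4162 = 9.897 kg
  Stock E: 262.2 × 0.3484 = 91.35 kg
  Component F: 147.2 × 0.2956 = 43.51 kg
Total LOI = 203.3 kg
Glass = batch − LOI = 1432 − 203.3 = 1228 kg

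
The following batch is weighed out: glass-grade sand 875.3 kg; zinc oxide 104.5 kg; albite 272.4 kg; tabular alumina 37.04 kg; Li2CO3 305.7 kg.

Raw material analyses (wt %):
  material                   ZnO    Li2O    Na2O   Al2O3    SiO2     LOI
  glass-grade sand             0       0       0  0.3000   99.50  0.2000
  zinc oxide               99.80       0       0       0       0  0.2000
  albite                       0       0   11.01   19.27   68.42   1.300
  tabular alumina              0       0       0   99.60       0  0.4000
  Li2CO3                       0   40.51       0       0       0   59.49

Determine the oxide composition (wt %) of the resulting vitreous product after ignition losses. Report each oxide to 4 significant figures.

The intermediate values are printed (rounded to four significant digits) as written. Each numeric step keeps full precision in all steps — every reported figure is rounded only once. All derived quantities are re-derived starting from the weights for 1407 kg of glass at full float precision (LOI, yield, the totals, the five compositions, net glass mass), exactly as printed in either problem or answer.
Oxide masses out of the charge:
  ZnO: 104.5·0.9980 = 104.3 kg
  Li2O: 305.7·0.4051 = 123.8 kg
  Na2O: 272.4·0.1101 = 29.99 kg
  Al2O3: 875.3·0.003000 + 272.4·0.1927 + 37.04·0.9960 = 92.01 kg
  SiO2: 875.3·0.9950 + 272.4·0.6842 = 1057 kg
LOI: 875.3·0.002000 + 104.5·0.002000 + 272.4·0.01300 + 37.04·0.004000 + 305.7·0.5949 = 187.5 kg
The glass mass, total less LOI, = 1595 − 187.5 = 1407 kg (equal to the oxide-mass sum)
each wt % is 100 × oxide ÷ glass

Glass mass = 1407 kg (batch 1595 − LOI 187.5).
Composition: ZnO 7.410%, Li2O 8.799%, Na2O 2.131%, Al2O3 6.537%, SiO2 75.12%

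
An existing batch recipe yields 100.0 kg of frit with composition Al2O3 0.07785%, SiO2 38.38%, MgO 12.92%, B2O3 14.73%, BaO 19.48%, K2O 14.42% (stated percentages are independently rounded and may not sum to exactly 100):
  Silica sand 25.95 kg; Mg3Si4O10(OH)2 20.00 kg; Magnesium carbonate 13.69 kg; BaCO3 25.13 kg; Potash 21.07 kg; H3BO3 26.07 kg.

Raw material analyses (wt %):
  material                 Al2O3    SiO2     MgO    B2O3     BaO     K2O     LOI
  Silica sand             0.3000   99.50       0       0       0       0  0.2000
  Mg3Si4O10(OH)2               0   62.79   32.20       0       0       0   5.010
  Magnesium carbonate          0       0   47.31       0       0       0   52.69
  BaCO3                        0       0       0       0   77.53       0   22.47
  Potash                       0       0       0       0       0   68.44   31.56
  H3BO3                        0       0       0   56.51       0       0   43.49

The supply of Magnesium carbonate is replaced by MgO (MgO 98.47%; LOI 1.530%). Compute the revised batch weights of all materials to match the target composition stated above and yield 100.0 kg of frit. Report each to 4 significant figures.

Revised batch per 100.0 kg frit:
  Silica sand: 25.95 kg
  Mg3Si4O10(OH)2: 20.00 kg
  MgO: 6.580 kg
  BaCO3: 25.13 kg
  Potash: 21.07 kg
  H3BO3: 26.07 kg
Total batch = 124.8 kg; LOI loss = 24.79 kg

Mid-chain values appear rounded off to 4 significant digits when written out. The working math maintains full float precision through the solve; each reported number takes a single rounding; derived quantities are recomputed from the weighed amounts per 100.0 kg of glass at full float precision (LOI, the six compositions, the totals, glass mass, yield) as given in question or answer.
The oxide mass targets at 100.0 kg frit:
  Al2O3: 0.07785% × 100.0 = 0.07785 kg
  SiO2: 38.38% × 100.0 = 38.38 kg
  MgO: 12.92% × 100.0 = 12.92 kg
  B2O3: 14.73% × 100.0 = 14.73 kg
  BaO: 19.48% × 100.0 = 19.48 kg
  K2O: 14.42% × 100.0 = 14.42 kg
Mass-balance tally per oxide given the weights on record, at the basis given (target by target, the sums agree given rounding of the digits):
  Al2O3: 25.95·0.003000 = 0.07785 kg (target 0.07785 kg)
  SiO2: 25.95·0.9950 + 20.00·0.6279 = 38.38 kg (target 38.38 kg)
  MgO: 20.00·0.3220 + 6.580·0.9847 = 12.92 kg (target 12.92 kg)
  B2O3: 26.07·0.5651 = 14.73 kg (target 14.73 kg)
  BaO: 25.13·0.7753 = 19.48 kg (target 19.48 kg)
  K2O: 21.07·0.6844 = 14.42 kg (target 14.42 kg)
Glass-mass bookkeeping: whole batch net of LOI = 100.0 kg (the Σ of target masses is 100.0 kg; basis as stated: 100.0 kg — a pure rounding effect).
Summing the batch: Σ batch = 124.8 kg; Σ batch·LOI gives LOI loss = 24.79 kg; the yield ratio, glass ÷ batch: 80.14%.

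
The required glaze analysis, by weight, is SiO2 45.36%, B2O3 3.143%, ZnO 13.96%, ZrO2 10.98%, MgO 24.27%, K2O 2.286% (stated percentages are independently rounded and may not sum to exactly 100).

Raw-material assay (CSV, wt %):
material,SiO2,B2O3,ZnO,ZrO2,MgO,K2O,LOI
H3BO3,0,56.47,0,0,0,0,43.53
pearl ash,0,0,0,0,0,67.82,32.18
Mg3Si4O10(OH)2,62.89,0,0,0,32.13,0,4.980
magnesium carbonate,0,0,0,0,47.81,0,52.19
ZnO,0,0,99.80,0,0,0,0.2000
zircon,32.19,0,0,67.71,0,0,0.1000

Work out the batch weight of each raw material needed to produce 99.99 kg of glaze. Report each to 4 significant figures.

Each numeric step keeps full precision all the way through. Working values appear with 4-significant-figure rounding at each printed step; each reported figure is rounded only once — all derived quantities (yield, six oxide percentages, the totals, ignition loss, net glass mass) are computed at exact precision from the batch weights per 99.99 kg of glass, exactly as printed in the problem or the answer.
Target masses of each oxide per 99.99 kg glaze:
  SiO2: 45.36% × 99.99 = 45.36 kg
  B2O3: 3.143% × 99.99 = 3.143 kg
  ZnO: 13.96% × 99.99 = 13.96 kg
  ZrO2: 10.98% × 99.99 = 10.98 kg
  MgO: 24.27% × 99.99 = 24.27 kg
  K2O: 2.286% × 99.99 = 2.286 kg
Balance tally, oxide-wise, with the batch weights as given, on the stated basis (each sum matches its target mass inside rounding margins):
  SiO2: 63.82·0.6289 + 16.21·0.3219 = 45.35 kg (target 45.36 kg)
  B2O3: 5.565·0.5647 = 3.143 kg (target 3.143 kg)
  ZnO: 13.99·0.9980 = 13.96 kg (target 13.96 kg)
  ZrO2: 16.21·0.6771 = 10.98 kg (target 10.98 kg)
  MgO: 63.82·0.3213 + 7.870·0.4781 = 24.27 kg (target 24.27 kg)
  K2O: 3.370·0.6782 = 2.286 kg (target 2.286 kg)
Glass-mass sanity pass: batch Σ − ignition loss = 99.99 kg (per-oxide target masses sum to 99.99 kg; the stated basis being 99.99 kg — rounding explains the deltas).
Batch total: Σ batch = 110.8 kg; the LOI term Σ batch·LOI equals 10.84 kg; as yield: glass ÷ batch → 90.22%.

Batch per 99.99 kg glaze:
  H3BO3: 5.565 kg
  pearl ash: 3.370 kg
  Mg3Si4O10(OH)2: 63.82 kg
  magnesium carbonate: 7.870 kg
  ZnO: 13.99 kg
  zircon: 16.21 kg
Total batch = 110.8 kg; LOI loss = 10.84 kg; yield = 90.22%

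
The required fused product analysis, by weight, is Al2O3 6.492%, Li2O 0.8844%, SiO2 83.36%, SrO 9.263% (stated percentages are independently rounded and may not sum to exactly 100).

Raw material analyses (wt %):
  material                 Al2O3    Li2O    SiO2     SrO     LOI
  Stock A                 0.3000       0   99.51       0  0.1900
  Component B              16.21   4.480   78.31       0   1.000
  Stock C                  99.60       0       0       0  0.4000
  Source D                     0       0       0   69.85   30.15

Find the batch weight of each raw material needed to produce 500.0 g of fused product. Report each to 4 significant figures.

Batch per 500.0 g fused product:
  Stock A: 341.2 g
  Component B: 98.71 g
  Stock C: 15.50 g
  Source D: 66.31 g
Total batch = 521.7 g; LOI loss = 21.69 g; yield = 95.84%

Working values are displayed, rounded to 4 significant figures, alongside each step — all arithmetic keeps full float precision at each step. A single rounding completes every reported result; the derived quantities (the yield, glass mass, ignition loss, the four compositions, the totals) are computed using the weight values for 500.0 g of glass in full precision, precisely as stated by question or answer.
The oxide mass targets at 500.0 g fused product:
  Al2O3: 6.492% × 500.0 = 32.46 g
  Li2O: 0.8844% × 500.0 = 4.422 g
  SiO2: 83.36% × 500.0 = 416.8 g
  SrO: 9.263% × 500.0 = 46.32 g
Oxide-by-oxide audit given the weights on record, per the basis as stated (summed amounts equal target values inside rounding margins):
  Al2O3: 341.2·0.003000 + 98.71·0.1621 + 15.50·0.9960 = 32.46 g (target 32.46 g)
  Li2O: 98.71·0.04480 = 4.422 g (target 4.422 g)
  SiO2: 341.2·0.9951 + 98.71·0.7831 = 416.8 g (target 416.8 g)
  SrO: 66.31·0.6985 = 46.32 g (target 46.32 g)
Glass-mass bookkeeping: net batch after ignition = 500.0 g (the targets, summed, come to 500.0 g; with the basis standing at 500.0 g — any gap is answer rounding).
Batch total: Σ batch = 521.7 g; LOI loss = Σ batch·LOI = 21.69 g; yield = glass ÷ total batch = 95.84%.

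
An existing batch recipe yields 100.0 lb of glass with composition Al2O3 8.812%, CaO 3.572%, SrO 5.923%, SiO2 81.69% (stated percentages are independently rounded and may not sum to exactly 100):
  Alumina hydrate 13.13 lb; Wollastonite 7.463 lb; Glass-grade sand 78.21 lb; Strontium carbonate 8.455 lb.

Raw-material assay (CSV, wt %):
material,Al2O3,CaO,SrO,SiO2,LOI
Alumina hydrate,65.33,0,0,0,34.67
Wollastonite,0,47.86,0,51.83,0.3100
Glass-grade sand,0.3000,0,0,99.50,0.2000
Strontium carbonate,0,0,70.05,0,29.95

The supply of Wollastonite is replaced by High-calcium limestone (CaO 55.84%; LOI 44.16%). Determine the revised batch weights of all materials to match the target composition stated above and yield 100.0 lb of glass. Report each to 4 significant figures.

Revised batch per 100.0 lb glass:
  Alumina hydrate: 13.11 lb
  High-calcium limestone: 6.397 lb
  Glass-grade sand: 82.10 lb
  Strontium carbonate: 8.455 lb
Total batch = 110.1 lb; LOI loss = 10.07 lb

Exact precision is held in all steps; values along the way are printed, rounded to four significant digits, on the page; each reported number carries a single rounding — the derived quantities (the four compositions, yield, totals, net glass mass, LOI) are rebuilt from the batch weights per 100.0 lb of glass at exact precision, exactly as shown in the problem or the answer.
Target oxide masses per 100.0 lb glass:
  Al2O3: 8.812% × 100.0 = 8.812 lb
  CaO: 3.572% × 100.0 = 3.572 lb
  SrO: 5.923% × 100.0 = 5.923 lb
  SiO2: 81.69% × 100.0 = 81.69 lb
A balance pass over the oxides, from the weights as reported, versus the basis set out (every target is met by its sum up to rounding of the answer):
  Al2O3: 13.11·0.6533 + 82.10·0.003000 = 8.811 lb (target 8.812 lb)
  CaO: 6.397·0.5584 = 3.572 lb (target 3.572 lb)
  SrO: 8.455·0.7005 = 5.923 lb (target 5.923 lb)
  SiO2: 82.10·0.9950 = 81.69 lb (target 81.69 lb)
Auditing the glass mass value: batch total minus LOI = 100.0 lb (oxide target masses add up to 100.0 lb; the stated basis being 100.0 lb — a pure rounding effect).
Summing the batch: Σ batch = 110.1 lb; LOI removed, Σ of batch·LOI: 10.07 lb; yield = glass ÷ total batch = 90.85%.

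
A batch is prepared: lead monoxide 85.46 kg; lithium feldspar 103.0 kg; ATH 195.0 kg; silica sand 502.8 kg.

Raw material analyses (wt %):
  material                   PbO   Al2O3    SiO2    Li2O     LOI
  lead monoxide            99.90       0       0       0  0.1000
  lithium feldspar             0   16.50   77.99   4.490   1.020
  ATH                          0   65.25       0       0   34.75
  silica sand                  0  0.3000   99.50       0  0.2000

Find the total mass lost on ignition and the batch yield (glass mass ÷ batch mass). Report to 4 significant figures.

LOI loss = 69.90 kg; glass = 816.4 kg; yield = 92.11%

Exact precision is maintained at all times; the intermediate values are shown rounded off to 4 significant digits between the steps — a single rounding finalizes every reported figure — the derived quantities (totals, four oxide percentages, ignition loss, net glass mass, the yield) are re-derived in exact precision using the weight values on 816.4 kg of glass exactly as shown in question or answer.
Each material's LOI contribution:
  lead monoxide: 85.46 × 0.001000 = 0.08546 kg
  lithium feldspar: 103.0 × 0.01020 = 1.051 kg
  ATH: 195.0 × 0.3475 = 67.76 kg
  silica sand: 502.8 × 0.002000 = 1.006 kg
Total LOI = 69.90 kg
Glass = batch − LOI = 886.3 − 69.90 = 816.4 kg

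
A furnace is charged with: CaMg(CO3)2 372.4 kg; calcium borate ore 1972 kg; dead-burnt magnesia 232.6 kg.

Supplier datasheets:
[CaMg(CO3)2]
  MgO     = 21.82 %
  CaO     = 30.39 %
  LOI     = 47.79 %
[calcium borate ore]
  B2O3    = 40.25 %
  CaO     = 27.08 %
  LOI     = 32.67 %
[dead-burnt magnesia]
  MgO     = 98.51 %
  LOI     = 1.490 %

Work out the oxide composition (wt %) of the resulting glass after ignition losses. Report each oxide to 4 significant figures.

Working values are shown (rounded to four significant digits) as written — full precision is maintained throughout; a single rounding completes each reported figure. Derived quantities are recomputed from the weighed amounts on 1751 kg of glass at exact precision (yield, three oxide percentages, ignition loss, glass mass, the totals) as quoted within the problem or answer text.
Oxide-by-oxide delivered mass:
  B2O3: 1972·0.4025 = 793.7 kg
  MgO: 372.4·0.2182 + 232.6·0.9851 = 310.4 kg
  CaO: 372.4·0.3039 + 1972·0.2708 = 647.2 kg
LOI: 372.4·0.4779 + 1972·0.3267 + 232.6·0.01490 = 825.7 kg
Glass = total batch minus LOI = 2577 − 825.7 = 1751 kg (equal to the oxide-mass sum)
wt % = oxide mass / glass mass × 100

Glass mass = 1751 kg (batch 2577 − LOI 825.7).
Composition: B2O3 45.32%, MgO 17.72%, CaO 36.95%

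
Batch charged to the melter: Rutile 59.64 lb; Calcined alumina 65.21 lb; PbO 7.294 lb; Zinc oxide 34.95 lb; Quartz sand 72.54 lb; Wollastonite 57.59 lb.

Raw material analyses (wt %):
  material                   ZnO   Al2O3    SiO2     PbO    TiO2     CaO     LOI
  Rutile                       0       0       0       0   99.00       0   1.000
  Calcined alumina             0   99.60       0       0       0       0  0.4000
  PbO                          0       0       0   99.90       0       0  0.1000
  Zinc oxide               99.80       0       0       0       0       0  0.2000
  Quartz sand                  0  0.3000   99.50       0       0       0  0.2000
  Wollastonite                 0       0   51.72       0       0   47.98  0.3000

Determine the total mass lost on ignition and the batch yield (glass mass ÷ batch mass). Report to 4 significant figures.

LOI loss = 1.252 lb; glass = 296.0 lb; yield = 99.58%

The whole derivation keeps full float precision from start to finish. In-progress results are shown (rounded to four significant digits) at each printed step — every reported value is rounded only once; the derived quantities are computed at exact precision (six oxide percentages, totals, net glass mass, yield, ignition loss) starting from the weights at 296.0 lb of glass as given in the problem or the answer.
Each material's LOI contribution:
  Rutile: 59.64 × 0.01000 = 0.5964 lb
  Calcined alumina: 65.21 × 0.004000 = 0.2608 lb
  PbO: 7.294 × 0.001000 = 0.007294 lb
  Zinc oxide: 34.95 × 0.002000 = 0.06990 lb
  Quartz sand: 72.54 × 0.002000 = 0.1451 lb
  Wollastonite: 57.59 × 0.003000 = 0.1728 lb
Total LOI = 1.252 lb
Glass = batch − LOI = 297.2 − 1.252 = 296.0 lb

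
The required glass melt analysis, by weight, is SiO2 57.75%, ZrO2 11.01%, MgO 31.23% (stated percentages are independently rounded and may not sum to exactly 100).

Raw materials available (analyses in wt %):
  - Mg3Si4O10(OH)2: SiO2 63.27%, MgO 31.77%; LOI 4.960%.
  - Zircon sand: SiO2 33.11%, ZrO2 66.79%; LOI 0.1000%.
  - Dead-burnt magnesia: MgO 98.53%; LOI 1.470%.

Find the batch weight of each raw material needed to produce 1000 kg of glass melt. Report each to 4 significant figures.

The intermediate values are displayed (rounded to four significant figures) within the worked lines; every computation runs at full precision through the solve; each reported value is rounded a single time — derived quantities are recomputed at full precision (LOI, the yield, net glass mass, the three compositions, the totals) starting from the weights per 1000 kg of glass, precisely as stated by the question or the answer.
Target masses of each oxide per 1000 kg glass melt:
  SiO2: 57.75% × 1000 = 577.5 kg
  ZrO2: 11.01% × 1000 = 110.1 kg
  MgO: 31.23% × 1000 = 312.3 kg
A balance pass over the oxides, per the reported batch figures, relative to the basis at hand (sums match the target masses once rounding is allowed for):
  SiO2: 826.5·0.6327 + 164.8·0.3311 = 577.5 kg (target 577.5 kg)
  ZrO2: 164.8·0.6679 = 110.1 kg (target 110.1 kg)
  MgO: 826.5·0.3177 + 50.47·0.9853 = 312.3 kg (target 312.3 kg)
Auditing the glass mass value: batch total minus LOI = 999.9 kg (summing oxide targets gives 999.9 kg; basis as stated: 1000 kg — rounding explains the deltas).
Summing the batch: Σ batch = 1042 kg; LOI removed, Σ of batch·LOI: 41.90 kg; yield = glass ÷ total batch = 95.98%.

Batch per 1000 kg glass melt:
  Mg3Si4O10(OH)2: 826.5 kg
  Zircon sand: 164.8 kg
  Dead-burnt magnesia: 50.47 kg
Total batch = 1042 kg; LOI loss = 41.90 kg; yield = 95.98%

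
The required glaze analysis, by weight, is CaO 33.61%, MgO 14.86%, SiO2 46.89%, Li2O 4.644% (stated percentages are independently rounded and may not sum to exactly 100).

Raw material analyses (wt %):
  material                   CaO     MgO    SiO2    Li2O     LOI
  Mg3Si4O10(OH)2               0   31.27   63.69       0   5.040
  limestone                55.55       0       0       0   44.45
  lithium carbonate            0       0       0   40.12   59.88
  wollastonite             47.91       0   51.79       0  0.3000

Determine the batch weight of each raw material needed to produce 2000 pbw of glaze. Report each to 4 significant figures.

Batch per 2000 pbw glaze:
  Mg3Si4O10(OH)2: 950.4 pbw
  limestone: 656.4 pbw
  lithium carbonate: 231.5 pbw
  wollastonite: 642.0 pbw
Total batch = 2480 pbw; LOI loss = 480.2 pbw; yield = 80.64%

Values along the way are printed, with 4-significant-figure rounding, within the worked lines; the working math carries full precision from start to finish — every reported result is rounded only once — derived quantities are re-derived using the weight values per 2000 pbw of glass in full float precision (glass mass, totals, four oxide percentages, ignition loss, yield) as they appear in the question or the answer.
Oxide mass targets, per 2000 pbw glaze:
  CaO: 33.61% × 2000 = 672.2 pbw
  MgO: 14.86% × 2000 = 297.2 pbw
  SiO2: 46.89% × 2000 = 937.8 pbw
  Li2O: 4.644% × 2000 = 92.88 pbw
Per-oxide balance check from the weights as reported, at the basis given (summed amounts equal target values once rounding is allowed for):
  CaO: 656.4·0.5555 + 642.0·0.4791 = 672.2 pbw (target 672.2 pbw)
  MgO: 950.4·0.3127 = 297.2 pbw (target 297.2 pbw)
  SiO2: 950.4·0.6369 + 642.0·0.5179 = 937.8 pbw (target 937.8 pbw)
  Li2O: 231.5·0.4012 = 92.88 pbw (target 92.88 pbw)
Consistency of the glass mass: total batch − LOI = 2000 pbw (the targets, summed, come to 2000 pbw; the stated basis being 2000 pbw — deltas are rounding alone).
Whole-batch sum: Σ batch = 2480 pbw; loss to ignition Σ batch·LOI = 480.2 pbw; glass ÷ batch gives a yield of 80.64%.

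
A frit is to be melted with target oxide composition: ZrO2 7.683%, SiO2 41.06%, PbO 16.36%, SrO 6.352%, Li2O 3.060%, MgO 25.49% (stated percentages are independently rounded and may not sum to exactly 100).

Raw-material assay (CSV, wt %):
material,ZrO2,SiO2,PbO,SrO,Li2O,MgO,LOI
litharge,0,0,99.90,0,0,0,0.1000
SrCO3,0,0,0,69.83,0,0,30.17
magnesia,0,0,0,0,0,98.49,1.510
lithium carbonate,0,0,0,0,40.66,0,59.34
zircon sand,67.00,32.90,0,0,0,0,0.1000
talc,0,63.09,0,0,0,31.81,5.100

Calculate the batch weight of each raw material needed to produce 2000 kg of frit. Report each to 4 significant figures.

All arithmetic maintains full precision at all times — intermediates are shown (rounded to four significant figures) across the worked steps — each reported value sees exactly one rounding. The derived quantities, including net glass mass, the yield, six oxide percentages, LOI, the totals, are re-derived using the weight values for 2000 kg of glass at full float precision as written in problem or answer.
Oxide mass targets, per 2000 kg frit:
  ZrO2: 7.683% × 2000 = 153.7 kg
  SiO2: 41.06% × 2000 = 821.2 kg
  PbO: 16.36% × 2000 = 327.2 kg
  SrO: 6.352% × 2000 = 127.0 kg
  Li2O: 3.060% × 2000 = 61.20 kg
  MgO: 25.49% × 2000 = 509.8 kg
Sums-versus-targets review given the weights on record, relative to the basis at hand (oxide sums agree with the targets up to rounding of the answer):
  ZrO2: 229.3·0.6700 = 153.6 kg (target 153.7 kg)
  SiO2: 229.3·0.3290 + 1182·0.6309 = 821.2 kg (target 821.2 kg)
  PbO: 327.5·0.9990 = 327.2 kg (target 327.2 kg)
  SrO: 181.9·0.6983 = 127.0 kg (target 127.0 kg)
  Li2O: 150.5·0.4066 = 61.19 kg (target 61.20 kg)
  MgO: 135.8·0.9849 + 1182·0.3181 = 509.7 kg (target 509.8 kg)
Auditing the glass mass value: whole batch net of LOI = 2000 kg (targets for the oxides total 2000 kg; the stated basis being 2000 kg — differing by rounding only).
Whole-batch sum: Σ batch = 2207 kg; LOI removed, Σ of batch·LOI: 207.1 kg; glass ÷ batch gives a yield of 90.62%.

Batch per 2000 kg frit:
  litharge: 327.5 kg
  SrCO3: 181.9 kg
  magnesia: 135.8 kg
  lithium carbonate: 150.5 kg
  zircon sand: 229.3 kg
  talc: 1182 kg
Total batch = 2207 kg; LOI loss = 207.1 kg; yield = 90.62%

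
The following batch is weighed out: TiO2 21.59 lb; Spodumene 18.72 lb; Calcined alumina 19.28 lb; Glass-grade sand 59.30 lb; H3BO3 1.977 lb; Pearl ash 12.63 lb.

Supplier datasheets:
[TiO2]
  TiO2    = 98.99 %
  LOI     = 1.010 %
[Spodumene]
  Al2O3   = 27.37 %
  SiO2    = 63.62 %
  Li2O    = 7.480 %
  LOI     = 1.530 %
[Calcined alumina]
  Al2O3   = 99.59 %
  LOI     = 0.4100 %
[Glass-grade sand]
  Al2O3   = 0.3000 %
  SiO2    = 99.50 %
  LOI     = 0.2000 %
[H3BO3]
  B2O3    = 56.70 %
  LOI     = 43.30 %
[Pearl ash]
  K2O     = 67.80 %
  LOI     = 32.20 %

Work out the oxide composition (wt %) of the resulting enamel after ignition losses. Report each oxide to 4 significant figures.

Glass mass = 127.9 lb (batch 133.5 − LOI 5.625).
Composition: Al2O3 19.16%, SiO2 55.46%, K2O 6.697%, TiO2 16.71%, Li2O 1.095%, B2O3 0.8766%

The intermediate values are displayed with 4-significant-figure rounding on the page; every computation keeps full float precision at every stage — each reported result is rounded just once. Derived quantities (totals, the yield, six oxide percentages, net glass mass, LOI) are computed from the batch weights per 127.9 lb of glass at exact precision exactly as shown in question or answer.
Mass of each oxide from the mix:
  Al2O3: 18.72·0.2737 + 19.28·0.9959 + 59.30·0.003000 = 24.50 lb
  SiO2: 18.72·0.6362 + 59.30·0.9950 = 70.91 lb
  K2O: 12.63·0.6780 = 8.563 lb
  TiO2: 21.59·0.9899 = 21.37 lb
  Li2O: 18.72·0.07480 = 1.400 lb
  B2O3: 1.977·0.5670 = 1.121 lb
LOI: 21.59·0.01010 + 18.72·0.01530 + 19.28·0.004100 + 59.30·0.002000 + 1.977·0.4330 + 12.63·0.3220 = 5.625 lb
Resulting glass, batch − LOI: 133.5 − 5.625 = 127.9 lb (matching Σ of the oxides)
wt %: oxide over glass, times 100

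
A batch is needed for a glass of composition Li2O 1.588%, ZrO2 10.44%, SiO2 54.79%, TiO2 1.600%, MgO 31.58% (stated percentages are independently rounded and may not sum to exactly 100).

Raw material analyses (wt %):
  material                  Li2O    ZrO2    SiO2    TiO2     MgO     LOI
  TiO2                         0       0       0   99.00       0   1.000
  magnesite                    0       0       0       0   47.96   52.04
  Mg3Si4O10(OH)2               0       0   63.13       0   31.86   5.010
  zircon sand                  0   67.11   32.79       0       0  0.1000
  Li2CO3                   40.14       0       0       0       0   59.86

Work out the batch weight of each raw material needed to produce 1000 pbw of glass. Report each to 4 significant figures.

Batch per 1000 pbw glass:
  TiO2: 16.16 pbw
  magnesite: 135.6 pbw
  Mg3Si4O10(OH)2: 787.1 pbw
  zircon sand: 155.6 pbw
  Li2CO3: 39.56 pbw
Total batch = 1134 pbw; LOI loss = 134.0 pbw; yield = 88.18%

All internal work carries full float precision in every operation; values along the way appear rounded off to 4 significant figures alongside each step — every reported number is rounded only once — derived quantities, including the yield, LOI, the totals, net glass mass, the five compositions, are computed from the weighed amounts for 1000 pbw of glass at exact precision as they appear in the problem or answer text.
The oxide mass targets at 1000 pbw glass:
  Li2O: 1.588% × 1000 = 15.88 pbw
  ZrO2: 10.44% × 1000 = 104.4 pbw
  SiO2: 54.79% × 1000 = 547.9 pbw
  TiO2: 1.600% × 1000 = 16.00 pbw
  MgO: 31.58% × 1000 = 315.8 pbw
Verifying the oxide balance from the weights as reported, for the quoted basis mass (sum by sum, the targets are met up to rounding of the answer):
  Li2O: 39.56·0.4014 = 15.88 pbw (target 15.88 pbw)
  ZrO2: 155.6·0.6711 = 104.4 pbw (target 104.4 pbw)
  SiO2: 787.1·0.6313 + 155.6·0.3279 = 547.9 pbw (target 547.9 pbw)
  TiO2: 16.16·0.9900 = 16.00 pbw (target 16.00 pbw)
  MgO: 135.6·0.4796 + 787.1·0.3186 = 315.8 pbw (target 315.8 pbw)
Glass-mass sanity pass: net batch after ignition = 1000 pbw (the Σ of target masses is 1000 pbw; the stated basis being 1000 pbw — differing by rounding only).
Whole-batch sum: Σ batch = 1134 pbw; LOI removed, Σ of batch·LOI: 134.0 pbw; glass ÷ batch gives a yield of 88.18%.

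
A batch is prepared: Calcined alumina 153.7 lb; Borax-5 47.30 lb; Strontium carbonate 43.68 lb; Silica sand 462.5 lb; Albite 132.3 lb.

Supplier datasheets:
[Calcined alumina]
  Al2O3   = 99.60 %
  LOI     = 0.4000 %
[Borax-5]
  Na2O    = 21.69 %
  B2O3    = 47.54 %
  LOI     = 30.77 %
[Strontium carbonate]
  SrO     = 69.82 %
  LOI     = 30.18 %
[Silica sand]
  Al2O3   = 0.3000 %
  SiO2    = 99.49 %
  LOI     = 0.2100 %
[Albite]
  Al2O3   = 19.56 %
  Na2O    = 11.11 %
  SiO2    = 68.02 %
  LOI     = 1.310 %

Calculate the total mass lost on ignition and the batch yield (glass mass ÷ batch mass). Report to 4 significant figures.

Intermediates are shown (rounded to 4 significant figures) across the worked steps. All arithmetic runs at exact precision at each step; exactly one rounding is applied to every reported result. All derived quantities are re-derived at exact precision (five oxide percentages, totals, the yield, LOI, glass mass) starting from the weights at 808.4 lb of glass, exactly as printed in the question or the answer.
Each material's LOI contribution:
  Calcined alumina: 153.7 × 0.004000 = 0.6148 lb
  Borax-5: 47.30 × 0.3077 = 14.55 lb
  Strontium carbonate: 43.68 × 0.3018 = 13.18 lb
  Silica sand: 462.5 × 0.002100 = 0.9712 lb
  Albite: 132.3 × 0.01310 = 1.733 lb
Total LOI = 31.06 lb
Glass = batch − LOI = 839.5 − 31.06 = 808.4 lb

LOI loss = 31.06 lb; glass = 808.4 lb; yield = 96.30%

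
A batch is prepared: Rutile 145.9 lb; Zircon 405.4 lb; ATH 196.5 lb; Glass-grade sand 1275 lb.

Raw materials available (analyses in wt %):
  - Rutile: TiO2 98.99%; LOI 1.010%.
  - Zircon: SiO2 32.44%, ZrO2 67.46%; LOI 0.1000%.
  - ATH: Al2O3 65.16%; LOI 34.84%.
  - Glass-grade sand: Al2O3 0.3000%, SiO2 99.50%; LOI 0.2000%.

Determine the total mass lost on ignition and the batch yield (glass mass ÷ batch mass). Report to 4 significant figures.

Mid-chain values are displayed rounded to 4 significant figures in the printout. All arithmetic keeps full float precision end to end; each reported result is rounded just once — the derived quantities are computed from the weighed amounts per 1950 lb of glass in exact precision (ignition loss, the four compositions, yield, glass mass, the totals), exactly as printed in question or answer.
Loss on ignition, line by line:
  Rutile: 145.9 × 0.01010 = 1.474 lb
  Zircon: 405.4 × 0.001000 = 0.4054 lb
  ATH: 196.5 × 0.3484 = 68.46 lb
  Glass-grade sand: 1275 × 0.002000 = 2.550 lb
Total LOI = 72.89 lb
Glass = batch − LOI = 2023 − 72.89 = 1950 lb

LOI loss = 72.89 lb; glass = 1950 lb; yield = 96.40%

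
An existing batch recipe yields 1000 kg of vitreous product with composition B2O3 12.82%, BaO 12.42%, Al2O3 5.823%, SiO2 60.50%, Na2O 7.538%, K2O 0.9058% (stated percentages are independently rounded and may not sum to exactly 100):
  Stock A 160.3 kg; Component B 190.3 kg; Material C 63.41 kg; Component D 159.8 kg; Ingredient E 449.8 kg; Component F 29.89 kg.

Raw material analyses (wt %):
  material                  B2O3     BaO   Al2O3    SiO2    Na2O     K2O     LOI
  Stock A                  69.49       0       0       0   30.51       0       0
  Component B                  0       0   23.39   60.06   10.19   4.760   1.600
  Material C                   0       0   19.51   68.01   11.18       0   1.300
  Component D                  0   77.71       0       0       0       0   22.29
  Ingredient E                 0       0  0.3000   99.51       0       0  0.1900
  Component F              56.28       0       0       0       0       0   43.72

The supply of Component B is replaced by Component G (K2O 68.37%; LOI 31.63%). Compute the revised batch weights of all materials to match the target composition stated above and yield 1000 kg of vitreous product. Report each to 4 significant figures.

Revised batch per 1000 kg vitreous product:
  Stock A: 140.0 kg
  Component G: 13.25 kg
  Material C: 292.2 kg
  Component D: 159.8 kg
  Ingredient E: 408.3 kg
  Component F: 54.93 kg
Total batch = 1068 kg; LOI loss = 68.40 kg

All arithmetic carries exact precision at each step. Working values appear rounded off to 4 significant figures alongside each step — each reported figure is rounded exactly once; derived quantities, including the six compositions, net glass mass, LOI, the yield, totals, are computed from the batch weights on 1000 kg of glass in full precision, precisely as stated by the problem or answer text.
Oxide mass targets, per 1000 kg vitreous product:
  B2O3: 12.82% × 1000 = 128.2 kg
  BaO: 12.42% × 1000 = 124.2 kg
  Al2O3: 5.823% × 1000 = 58.23 kg
  SiO2: 60.50% × 1000 = 605.0 kg
  Na2O: 7.538% × 1000 = 75.38 kg
  K2O: 0.9058% × 1000 = 9.058 kg
Checking each oxide sum using the reported weights, against the basis in use (summed amounts equal target values exact up to rounding of places):
  B2O3: 140.0·0.6949 + 54.93·0.5628 = 128.2 kg (target 128.2 kg)
  BaO: 159.8·0.7771 = 124.2 kg (target 124.2 kg)
  Al2O3: 292.2·0.1951 + 408.3·0.003000 = 58.23 kg (target 58.23 kg)
  SiO2: 292.2·0.6801 + 408.3·0.9951 = 605.0 kg (target 605.0 kg)
  Na2O: 140.0·0.3051 + 292.2·0.1118 = 75.38 kg (target 75.38 kg)
  K2O: 13.25·0.6837 = 9.059 kg (target 9.058 kg)
Mass balance on the glass: net batch after ignition = 1000 kg (oxide target masses add up to 1000 kg; with the basis standing at 1000 kg — a pure rounding effect).
Whole-batch sum: Σ batch = 1068 kg; LOI loss = Σ batch·LOI = 68.40 kg; yield, glass over the total, = 93.60%.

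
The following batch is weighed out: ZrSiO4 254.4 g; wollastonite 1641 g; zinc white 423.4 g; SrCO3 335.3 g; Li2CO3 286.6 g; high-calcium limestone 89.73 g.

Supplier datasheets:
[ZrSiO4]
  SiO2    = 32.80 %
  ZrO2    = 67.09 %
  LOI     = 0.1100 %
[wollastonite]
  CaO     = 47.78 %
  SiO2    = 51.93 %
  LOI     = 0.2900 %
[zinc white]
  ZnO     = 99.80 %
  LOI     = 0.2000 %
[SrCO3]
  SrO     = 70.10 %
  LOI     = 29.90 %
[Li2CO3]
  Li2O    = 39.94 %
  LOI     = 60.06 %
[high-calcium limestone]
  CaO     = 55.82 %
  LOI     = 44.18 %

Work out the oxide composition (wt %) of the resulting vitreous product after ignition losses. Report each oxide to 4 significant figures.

All arithmetic holds exact precision all the way through; intermediates are printed rounded to four significant digits within the worked lines — every reported figure is rounded only once. All derived quantities, which include the totals, the yield, net glass mass, six oxide percentages, LOI, are computed in exact precision, exactly as shown in the problem or the answer, using the weight values for 2713 g of glass.
Oxide-by-oxide delivered mass:
  CaO: 1641·0.4778 + 89.73·0.5582 = 834.2 g
  ZnO: 423.4·0.9980 = 422.6 g
  SrO: 335.3·0.7010 = 235.0 g
  SiO2: 254.4·0.3280 + 1641·0.5193 = 935.6 g
  ZrO2: 254.4·0.6709 = 170.7 g
  Li2O: 286.6·0.3994 = 114.5 g
LOI: 254.4·0.001100 + 1641·0.002900 + 423.4·0.002000 + 335.3·0.2990 + 286.6·0.6006 + 89.73·0.4418 = 317.9 g
The glass mass, total less LOI, = 3030 − 317.9 = 2713 g (matching Σ of the oxides)
percent share: oxide ÷ glass, ×100

Glass mass = 2713 g (batch 3030 − LOI 317.9).
Composition: CaO 30.75%, ZnO 15.58%, SrO 8.665%, SiO2 34.49%, ZrO2 6.292%, Li2O 4.220%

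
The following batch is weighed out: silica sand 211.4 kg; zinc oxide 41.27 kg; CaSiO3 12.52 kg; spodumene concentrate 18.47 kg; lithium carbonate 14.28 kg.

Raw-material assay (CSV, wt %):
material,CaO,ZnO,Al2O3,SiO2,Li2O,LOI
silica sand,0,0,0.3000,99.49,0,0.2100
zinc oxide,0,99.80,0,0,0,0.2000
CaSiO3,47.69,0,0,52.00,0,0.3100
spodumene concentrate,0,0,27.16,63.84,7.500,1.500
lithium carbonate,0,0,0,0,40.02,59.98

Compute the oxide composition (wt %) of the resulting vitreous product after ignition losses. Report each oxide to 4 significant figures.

Glass mass = 288.5 kg (batch 297.9 − LOI 9.407).
Composition: CaO 2.069%, ZnO 14.27%, Al2O3 1.958%, SiO2 79.24%, Li2O 2.461%

The intermediate values appear with 4-significant-digit rounding within the worked lines — all internal work holds full float precision all the way through. Every reported number is rounded just once. Derived quantities, including the yield, net glass mass, the five compositions, totals, ignition loss, are rebuilt from the batch weights on 288.5 kg of glass at exact precision as they appear in the problem or answer text.
Per-oxide mass from batch:
  CaO: 12.52·0.4769 = 5.971 kg
  ZnO: 41.27·0.9980 = 41.19 kg
  Al2O3: 211.4·0.003000 + 18.47·0.2716 = 5.651 kg
  SiO2: 211.4·0.9949 + 12.52·0.5200 + 18.47·0.6384 = 228.6 kg
  Li2O: 18.47·0.07500 + 14.28·0.4002 = 7.100 kg
LOI: 211.4·0.002100 + 41.27·0.002000 + 12.52·0.003100 + 18.47·0.01500 + 14.28·0.5998 = 9.407 kg
The glass mass, total less LOI, = 297.9 − 9.407 = 288.5 kg (equal to the oxide-mass sum)
wt % = oxide mass / glass mass × 100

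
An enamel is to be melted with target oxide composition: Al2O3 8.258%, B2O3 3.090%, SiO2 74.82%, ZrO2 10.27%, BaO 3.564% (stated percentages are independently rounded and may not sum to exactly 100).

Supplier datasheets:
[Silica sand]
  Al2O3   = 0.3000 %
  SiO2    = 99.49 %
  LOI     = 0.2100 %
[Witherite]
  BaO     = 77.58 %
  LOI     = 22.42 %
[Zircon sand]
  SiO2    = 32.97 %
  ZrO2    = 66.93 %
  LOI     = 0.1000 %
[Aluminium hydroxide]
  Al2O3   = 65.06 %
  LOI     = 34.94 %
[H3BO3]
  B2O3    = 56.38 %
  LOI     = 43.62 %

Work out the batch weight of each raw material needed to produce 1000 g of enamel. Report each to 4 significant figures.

Batch per 1000 g enamel:
  Silica sand: 701.2 g
  Witherite: 45.94 g
  Zircon sand: 153.4 g
  Aluminium hydroxide: 123.7 g
  H3BO3: 54.81 g
Total batch = 1079 g; LOI loss = 79.05 g; yield = 92.67%

Working values are displayed rounded to 4 significant digits alongside each step; all internal work carries exact precision through every step. Every reported number takes a single rounding — the derived quantities (LOI, five oxide percentages, net glass mass, yield, totals) are computed using the weight values at 1000 g of glass in full precision, exactly as printed in problem or answer.
Target masses of each oxide per 1000 g enamel:
  Al2O3: 8.258% × 1000 = 82.58 g
  B2O3: 3.090% × 1000 = 30.90 g
  SiO2: 74.82% × 1000 = 748.2 g
  ZrO2: 10.27% × 1000 = 102.7 g
  BaO: 3.564% × 1000 = 35.64 g
Oxide-by-oxide audit on the weights just shown, at the basis given (each sum matches its target mass inside rounding margins):
  Al2O3: 701.2·0.003000 + 123.7·0.6506 = 82.58 g (target 82.58 g)
  B2O3: 54.81·0.5638 = 30.90 g (target 30.90 g)
  SiO2: 701.2·0.9949 + 153.4·0.3297 = 748.2 g (target 748.2 g)
  ZrO2: 153.4·0.6693 = 102.7 g (target 102.7 g)
  BaO: 45.94·0.7758 = 35.64 g (target 35.64 g)
Glass mass check: Σ batch − LOI loss = 1000 g (oxide target masses add up to 1000 g; versus the stated basis of 1000 g — deltas are rounding alone).
Whole-batch sum: Σ batch = 1079 g; the LOI term Σ batch·LOI equals 79.05 g; yield = glass ÷ total batch = 92.67%.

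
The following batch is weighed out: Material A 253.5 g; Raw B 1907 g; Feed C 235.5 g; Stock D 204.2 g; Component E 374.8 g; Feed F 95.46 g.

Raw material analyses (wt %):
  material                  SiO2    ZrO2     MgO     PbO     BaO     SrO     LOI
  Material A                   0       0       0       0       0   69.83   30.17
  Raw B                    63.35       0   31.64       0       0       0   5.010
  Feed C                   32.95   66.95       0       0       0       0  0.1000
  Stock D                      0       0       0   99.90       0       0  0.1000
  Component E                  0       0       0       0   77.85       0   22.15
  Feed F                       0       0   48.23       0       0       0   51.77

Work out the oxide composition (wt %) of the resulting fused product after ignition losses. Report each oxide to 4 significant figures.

Glass mass = 2766 g (batch 3070 − LOI 304.9).
Composition: SiO2 46.49%, ZrO2 5.701%, MgO 23.48%, PbO 7.376%, BaO 10.55%, SrO 6.401%

All arithmetic keeps exact precision in all steps — working values are printed rounded to 4 significant digits across the worked steps; each reported result carries a single rounding. Derived quantities, which include the yield, ignition loss, net glass mass, totals, six oxide percentages, are re-derived in full precision, exactly as printed in the question or the answer, using the weight values on 2766 g of glass.
Per-oxide mass from batch:
  SiO2: 1907·0.6335 + 235.5·0.3295 = 1286 g
  ZrO2: 235.5·0.6695 = 157.7 g
  MgO: 1907·0.3164 + 95.46·0.4823 = 649.4 g
  PbO: 204.2·0.9990 = 204.0 g
  BaO: 374.8·0.7785 = 291.8 g
  SrO: 253.5·0.6983 = 177.0 g
LOI: 253.5·0.3017 + 1907·0.05010 + 235.5·0.001000 + 204.2·0.001000 + 374.8·0.2215 + 95.46·0.5177 = 304.9 g
Net of LOI, the glass mass = 3070 − 304.9 = 2766 g (the oxide masses sum to this)
wt % = 100 × oxide mass / glass mass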